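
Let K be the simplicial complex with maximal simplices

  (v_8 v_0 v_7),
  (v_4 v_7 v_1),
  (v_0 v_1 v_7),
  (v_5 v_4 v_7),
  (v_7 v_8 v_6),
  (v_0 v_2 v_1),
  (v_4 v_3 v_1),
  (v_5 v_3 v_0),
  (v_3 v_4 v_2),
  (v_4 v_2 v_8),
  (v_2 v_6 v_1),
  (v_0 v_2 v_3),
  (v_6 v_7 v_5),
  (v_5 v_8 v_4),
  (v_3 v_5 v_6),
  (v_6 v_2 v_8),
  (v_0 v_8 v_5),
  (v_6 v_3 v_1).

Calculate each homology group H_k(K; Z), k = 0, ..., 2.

H_0 = Z,  H_1 = Z ⊕ Z/2Z,  H_2 = 0.

Take the total order v_0 < v_1 < v_2 < v_3 < v_4 < v_5 < v_6 < v_7 < v_8 on the vertex set. Then K (dimension 2) consists of the simplices:

  0-simplices (9): [v_0], [v_1], [v_2], [v_3], [v_4], [v_5], [v_6], [v_7], [v_8]
  1-simplices (27): (27 of them)
  2-simplices (18): (18 of them)

Hence C_0 ≅ Z^9, C_1 ≅ Z^27, C_2 ≅ Z^18.

∂_1: C_1 → C_0 sends each edge [p,q] (with p < q) to q − p.
As a 9×27 matrix over Z this has rank 8, with invariant factors (1,1,1,1,1,1,1,1).

The boundary map ∂_2: C_2 → C_1 sends each 2-simplex [p,q,r] to [q,r] − [p,r] + [p,q]. For instance
  ∂[v_6,v_7,v_8] = [v_7,v_8] − [v_6,v_8] + [v_6,v_7],
  ∂[v_2,v_3,v_4] = [v_3,v_4] − [v_2,v_4] + [v_2,v_3].
The resulting 27×18 matrix has rank 18, and its Smith normal form has invariant factors (1,1,1,1,1,1,1,1,1,1,1,1,1,1,1,1,1,2).

Reading off H_k = ker ∂_k / im ∂_{k+1}:

  H_0: rank C_0 − rank ∂_1 = 9 − 8 = 1, and the invariant factors of ∂_1 are all 1, so H_0 ≅ Z.
  H_1: rank ker ∂_1 − rank ∂_2 = (27 − 8) − 18 = 1, and ∂_2 has invariant factor 2 > 1, so H_1 ≅ Z ⊕ Z/2Z.
  H_2: rank ker ∂_2 − rank ∂_3 = (18 − 18) − 0 = 0, and there is no ∂_3, so H_2 ≅ 0.

(K is a triangulation of the Klein bottle.)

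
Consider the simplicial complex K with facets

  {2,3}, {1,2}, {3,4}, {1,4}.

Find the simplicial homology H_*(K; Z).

H_0 ≅ Z,  H_1 ≅ Z.

Fix the vertex order 1 < 2 < 3 < 4 and write every simplex with vertices in increasing order. Then dim K = 1 and the simplices of K are:

  0-simplices (4): [1], [2], [3], [4]
  1-simplices (4): [1,2], [1,4], [2,3], [3,4]

giving chain groups C_0 ≅ Z^4, C_1 ≅ Z^4.

Boundary ∂_1: C_1 → C_0 is given by ∂[p,q] = [q] − [p]. For instance
  ∂[1,4] = [4] − [1].
This gives a 4×4 integer matrix of rank 3; reducing to Smith normal form yields diagonal entries (1,1,1).

Reading off H_k = ker ∂_k / im ∂_{k+1}:

  H_0: rank C_0 − rank ∂_1 = 4 − 3 = 1, and the invariant factors of ∂_1 are all 1, so H_0 = Z.
  H_1: rank ker ∂_1 − rank ∂_2 = (4 − 3) − 0 = 1, and there is no ∂_2, so H_1 = Z.

As a check, the Euler characteristic is 4 − 4 = 0, which agrees with 1 − 1 = 0.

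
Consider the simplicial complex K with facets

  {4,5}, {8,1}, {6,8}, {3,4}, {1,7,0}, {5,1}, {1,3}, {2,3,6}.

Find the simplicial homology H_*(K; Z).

H_0 = Z,  H_1 = Z^2,  H_2 = 0.

K has 9 vertices, 12 edges, 2 triangles.
rank ∂_0 = 0, rank ∂_1 = 8 ⇒ b_0 = 9 − 0 − 8 = 1; all invariant factors of ∂_1 are 1 so no torsion. So H_0 ≅ Z.
rank ∂_1 = 8, rank ∂_2 = 2 ⇒ b_1 = 12 − 8 − 2 = 2; all invariant factors of ∂_2 are 1 so no torsion. So H_1 ≅ Z^2.
rank ∂_2 = 2, rank ∂_3 = 0 ⇒ b_2 = 2 − 2 − 0 = 0. So H_2 ≅ 0.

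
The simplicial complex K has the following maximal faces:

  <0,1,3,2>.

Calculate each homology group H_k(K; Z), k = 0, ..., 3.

H_0 ≅ Z,  H_1 = 0,  H_2 = 0,  H_3 = 0.

We work with the vertex ordering 0 < 1 < 2 < 3. The simplices of K, each written with vertices in increasing order, are:

  0-simplices (4): [0], [1], [2], [3]
  1-simplices (6): [0,1], [0,2], [0,3], [1,2], [1,3], [2,3]
  2-simplices (4): [0,1,2], [0,1,3], [0,2,3], [1,2,3]
  3-simplices (1): [0,1,2,3]

so the chain groups are C_0 ≅ Z^4, C_1 ≅ Z^6, C_2 ≅ Z^4, C_3 ≅ Z^1.

∂_1: C_1 → C_0 maps an edge to its endpoints' difference, ∂[p,q] = q − p.
The resulting 4×6 matrix has rank 3, and its Smith normal form has invariant factors (1,1,1).

∂_2: C_2 → C_1 acts by ∂[p,q,r] = [q,r] − [p,r] + [p,q]. For instance
  ∂[1,2,3] = [2,3] − [1,3] + [1,2],
  ∂[0,2,3] = [2,3] − [0,3] + [0,2].
The 6×4 boundary matrix has rank 3 and Smith normal form diag(1,1,1).

Boundary ∂_3: C_3 → C_2 sends each 3-simplex σ to the alternating sum Σ_i (−1)^i (σ with its i-th vertex removed). For instance
  ∂[0,1,2,3] = [1,2,3] − [0,2,3] + [0,1,3] − [0,1,2].
This gives a 4×1 integer matrix of rank 1; reducing to Smith normal form yields diagonal entries (1).

Now H_k = ker ∂_k / im ∂_{k+1}, so:

  H_0: rank C_0 − rank ∂_1 = 4 − 3 = 1, and the invariant factors of ∂_1 are all 1, so H_0 ≅ Z.
  H_1: rank ker ∂_1 − rank ∂_2 = (6 − 3) − 3 = 0, and the invariant factors of ∂_2 are all 1, so H_1 ≅ 0.
  H_2: rank ker ∂_2 − rank ∂_3 = (4 − 3) − 1 = 0, and the invariant factors of ∂_3 are all 1, so H_2 ≅ 0.
  H_3: rank ker ∂_3 − rank ∂_4 = (1 − 1) − 0 = 0, and there is no ∂_4, so H_3 ≅ 0.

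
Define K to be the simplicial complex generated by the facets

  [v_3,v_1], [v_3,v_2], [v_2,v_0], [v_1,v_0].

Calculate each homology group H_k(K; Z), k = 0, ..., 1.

Order the vertices as v_0 < v_1 < v_2 < v_3. Listing each simplex with vertices in this order, K has dimension 1 with simplices:

  0-simplices (4): [v_0], [v_1], [v_2], [v_3]
  1-simplices (4): [v_0,v_1], [v_0,v_2], [v_1,v_3], [v_2,v_3]

Hence C_0 ≅ Z^4, C_1 ≅ Z^4.

∂_1: C_1 → C_0 maps an edge to its endpoints' difference, ∂[p,q] = q − p.
The 4×4 boundary matrix has rank 3 and Smith normal form diag(1,1,1).

From H_k ≅ ker(∂_k) / im(∂_{k+1}) we obtain:

  H_0: rank C_0 − rank ∂_1 = 4 − 3 = 1, and the invariant factors of ∂_1 are all 1, so H_0 ≅ Z.
  H_1: rank ker ∂_1 − rank ∂_2 = (4 − 3) − 0 = 1, and there is no ∂_2, so H_1 ≅ Z.

H_0 ≅ Z,  H_1 ≅ Z.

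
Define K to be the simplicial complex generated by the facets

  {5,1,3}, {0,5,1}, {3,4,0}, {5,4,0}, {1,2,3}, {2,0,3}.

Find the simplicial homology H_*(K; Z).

Fix the vertex order 0 < 1 < 2 < 3 < 4 < 5 and write every simplex with vertices in increasing order. Then dim K = 2 and the simplices of K are:

  0-simplices (6): [0], [1], [2], [3], [4], [5]
  1-simplices (12): [0,1], [0,2], [0,3], [0,4], [0,5], [1,2], [1,3], [1,5], [2,3], [3,4], [3,5], [4,5]
  2-simplices (6): [0,1,5], [0,2,3], [0,3,4], [0,4,5], [1,2,3], [1,3,5]

Hence C_0 ≅ Z^6, C_1 ≅ Z^12, C_2 ≅ Z^6.

Boundary ∂_1: C_1 → C_0 maps an edge to its endpoints' difference, ∂[p,q] = q − p. For instance
  ∂[1,5] = [5] − [1].
This gives a 6×12 integer matrix of rank 5; reducing to Smith normal form yields diagonal entries (1,1,1,1,1).

Boundary ∂_2: C_2 → C_1 acts by ∂[p,q,r] = [q,r] − [p,r] + [p,q]. For instance
  ∂[1,3,5] = [3,5] − [1,5] + [1,3],
  ∂[1,2,3] = [2,3] − [1,3] + [1,2].
This gives a 12×6 integer matrix of rank 6; reducing to Smith normal form yields diagonal entries (1,1,1,1,1,1).

Reading off H_k = ker ∂_k / im ∂_{k+1}:

  H_0: rank C_0 − rank ∂_1 = 6 − 5 = 1, and the invariant factors of ∂_1 are all 1, so H_0 = Z.
  H_1: rank ker ∂_1 − rank ∂_2 = (12 − 5) − 6 = 1, and the invariant factors of ∂_2 are all 1, so H_1 = Z.
  H_2: rank ker ∂_2 − rank ∂_3 = (6 − 6) − 0 = 0, and there is no ∂_3, so H_2 = 0.

H_0 ≅ Z,  H_1 ≅ Z,  H_2 = 0.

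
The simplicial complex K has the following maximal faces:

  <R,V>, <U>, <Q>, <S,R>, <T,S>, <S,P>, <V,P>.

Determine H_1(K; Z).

H_1 ≅ Z.

Order the vertices as P < Q < R < S < T < U < V. Listing each simplex with vertices in this order, K has dimension 1 with simplices:

  0-simplices (7): P, Q, R, S, T, U, V
  1-simplices (5): PS, PV, RS, RV, ST

Hence C_0 ≅ Z^7, C_1 ≅ Z^5.

The boundary map ∂_1: C_1 → C_0 is given by ∂[p,q] = [q] − [p].
The resulting 7×5 matrix has rank 4, and its Smith normal form has invariant factors (1,1,1,1).

From H_k ≅ ker(∂_k) / im(∂_{k+1}) we obtain:

  H_1: rank ker ∂_1 − rank ∂_2 = (5 − 4) − 0 = 1, and there is no ∂_2, so H_1 = Z.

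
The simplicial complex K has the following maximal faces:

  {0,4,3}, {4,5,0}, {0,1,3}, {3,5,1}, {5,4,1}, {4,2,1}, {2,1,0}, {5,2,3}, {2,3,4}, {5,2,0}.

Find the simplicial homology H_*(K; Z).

H_0 = Z,  H_1 = Z/2,  H_2 = 0.

K has 6 vertices, 15 edges, 10 triangles.
rank ∂_0 = 0, rank ∂_1 = 5 ⇒ b_0 = 6 − 0 − 5 = 1; all invariant factors of ∂_1 are 1 so no torsion. So H_0 = Z.
rank ∂_1 = 5, rank ∂_2 = 10 ⇒ b_1 = 15 − 5 − 10 = 0; ∂_2 has invariant factor(s) [2] giving torsion. So H_1 = Z/2.
rank ∂_2 = 10, rank ∂_3 = 0 ⇒ b_2 = 10 − 10 − 0 = 0. So H_2 = 0.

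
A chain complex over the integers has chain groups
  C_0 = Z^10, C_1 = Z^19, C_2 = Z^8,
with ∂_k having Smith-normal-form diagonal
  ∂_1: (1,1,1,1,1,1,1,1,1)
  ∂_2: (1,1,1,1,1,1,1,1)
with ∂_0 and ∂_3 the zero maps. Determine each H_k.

H_0 ≅ Z,  H_1 ≅ Z^2,  H_2 = 0.

H_0: b_0 = 10 − 0 − 9 = 1; torsion from ∂_1 factors > 1: none. So H_0 ≅ Z.
H_1: b_1 = 19 − 9 − 8 = 2; torsion from ∂_2 factors > 1: none. So H_1 ≅ Z^2.
H_2: b_2 = 8 − 8 − 0 = 0; torsion from ∂_3 factors > 1: none. So H_2 ≅ 0.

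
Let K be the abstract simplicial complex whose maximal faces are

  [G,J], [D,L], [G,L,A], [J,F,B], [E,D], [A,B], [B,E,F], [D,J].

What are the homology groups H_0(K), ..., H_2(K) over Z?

We work with the vertex ordering A < B < D < E < F < G < J < L. The simplices of K, each written with vertices in increasing order, are:

  0-simplices (8): A, B, D, E, F, G, J, L
  1-simplices (13): AB, AG, AL, BE, BF, BJ, DE, DJ, DL, EF, FJ, GJ, GL
  2-simplices (3): AGL, BEF, BFJ

so the chain groups are C_0 ≅ Z^8, C_1 ≅ Z^13, C_2 ≅ Z^3.

∂_1: C_1 → C_0 maps an edge to its endpoints' difference, ∂[p,q] = q − p.
The 8×13 boundary matrix has rank 7 and Smith normal form diag(1,1,1,1,1,1,1).

∂_2: C_2 → C_1 maps a triangle to the signed sum of its edges. For instance
  ∂BFJ = FJ − BJ + BF,
  ∂AGL = GL − AL + AG.
The resulting 13×3 matrix has rank 3, and its Smith normal form has invariant factors (1,1,1).

Now H_k = ker ∂_k / im ∂_{k+1}, so:

  H_0: rank C_0 − rank ∂_1 = 8 − 7 = 1, and the invariant factors of ∂_1 are all 1, so H_0 = Z.
  H_1: rank ker ∂_1 − rank ∂_2 = (13 − 7) − 3 = 3, and the invariant factors of ∂_2 are all 1, so H_1 = Z^3.
  H_2: rank ker ∂_2 − rank ∂_3 = (3 − 3) − 0 = 0, and there is no ∂_3, so H_2 = 0.

As a check, the Euler characteristic is 8 − 13 + 3 = -2, which agrees with 1 − 3 + 0 = -2.

H_0 ≅ Z,  H_1 ≅ Z^3,  H_2 = 0.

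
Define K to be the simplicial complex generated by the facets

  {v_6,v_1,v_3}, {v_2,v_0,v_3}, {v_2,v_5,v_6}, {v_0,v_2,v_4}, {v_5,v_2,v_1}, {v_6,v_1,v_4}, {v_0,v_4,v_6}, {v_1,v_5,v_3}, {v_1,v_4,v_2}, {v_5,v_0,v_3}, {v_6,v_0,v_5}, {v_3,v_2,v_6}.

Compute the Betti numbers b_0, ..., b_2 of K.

b_0 = 1, b_1 = 0, b_2 = 0.

Take the total order v_0 < v_1 < v_2 < v_3 < v_4 < v_5 < v_6 on the vertex set. Then K (dimension 2) consists of the simplices:

  0-simplices (7): [v_0], [v_1], [v_2], [v_3], [v_4], [v_5], [v_6]
  1-simplices (18): (18 of them)
  2-simplices (12): (12 of them)

giving chain groups C_0 ≅ Z^7, C_1 ≅ Z^18, C_2 ≅ Z^12.

∂_1: C_1 → C_0 maps an edge to its endpoints' difference, ∂[p,q] = q − p.
The 7×18 boundary matrix has rank 6 and Smith normal form diag(1,1,1,1,1,1).

The boundary map ∂_2: C_2 → C_1 maps a triangle to the signed sum of its edges. For instance
  ∂[v_0,v_4,v_6] = [v_4,v_6] − [v_0,v_6] + [v_0,v_4],
  ∂[v_0,v_5,v_6] = [v_5,v_6] − [v_0,v_6] + [v_0,v_5].
This gives a 18×12 integer matrix of rank 12; reducing to Smith normal form yields diagonal entries (1,1,1,1,1,1,1,1,1,1,1,2).

Reading off H_k = ker ∂_k / im ∂_{k+1}:

  H_0: rank C_0 − rank ∂_1 = 7 − 6 = 1, and the invariant factors of ∂_1 are all 1, so H_0 = Z.
  H_1: rank ker ∂_1 − rank ∂_2 = (18 − 6) − 12 = 0, and ∂_2 has invariant factor 2 > 1, so H_1 = Z/2.
  H_2: rank ker ∂_2 − rank ∂_3 = (12 − 12) − 0 = 0, and there is no ∂_3, so H_2 = 0.

Hence the Betti numbers are b_0 = 1, b_1 = 0, b_2 = 0.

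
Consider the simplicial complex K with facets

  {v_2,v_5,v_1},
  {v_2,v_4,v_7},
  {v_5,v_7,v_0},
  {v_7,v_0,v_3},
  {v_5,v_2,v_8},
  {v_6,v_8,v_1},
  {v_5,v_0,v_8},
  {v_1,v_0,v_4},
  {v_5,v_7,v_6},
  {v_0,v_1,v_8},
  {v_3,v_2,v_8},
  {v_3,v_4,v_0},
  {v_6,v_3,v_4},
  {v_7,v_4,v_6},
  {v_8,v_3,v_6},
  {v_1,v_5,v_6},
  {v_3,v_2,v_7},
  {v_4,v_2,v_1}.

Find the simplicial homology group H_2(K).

Fix the vertex order v_0 < v_1 < v_2 < v_3 < v_4 < v_5 < v_6 < v_7 < v_8 and write every simplex with vertices in increasing order. Then dim K = 2 and the simplices of K are:

  0-simplices (9): [v_0], [v_1], [v_2], [v_3], [v_4], [v_5], [v_6], [v_7], [v_8]
  1-simplices (27): (27 of them)
  2-simplices (18): (18 of them)

so the chain groups are C_0 ≅ Z^9, C_1 ≅ Z^27, C_2 ≅ Z^18.

Boundary ∂_1: C_1 → C_0 maps an edge to its endpoints' difference, ∂[p,q] = q − p.
The resulting 9×27 matrix has rank 8, and its Smith normal form has invariant factors (1,1,1,1,1,1,1,1).

Boundary ∂_2: C_2 → C_1 maps a triangle to the signed sum of its edges. For instance
  ∂[v_3,v_6,v_8] = [v_6,v_8] − [v_3,v_8] + [v_3,v_6],
  ∂[v_2,v_3,v_8] = [v_3,v_8] − [v_2,v_8] + [v_2,v_3].
This gives a 27×18 integer matrix of rank 18; reducing to Smith normal form yields diagonal entries (1,1,1,1,1,1,1,1,1,1,1,1,1,1,1,1,1,2).

Computing H_k = (kernel of ∂_k) / (image of ∂_{k+1}):

  H_2: rank ker ∂_2 − rank ∂_3 = (18 − 18) − 0 = 0, and there is no ∂_3, so H_2 = 0.

(K is a triangulation of the Klein bottle.)

H_2 ≅ 0.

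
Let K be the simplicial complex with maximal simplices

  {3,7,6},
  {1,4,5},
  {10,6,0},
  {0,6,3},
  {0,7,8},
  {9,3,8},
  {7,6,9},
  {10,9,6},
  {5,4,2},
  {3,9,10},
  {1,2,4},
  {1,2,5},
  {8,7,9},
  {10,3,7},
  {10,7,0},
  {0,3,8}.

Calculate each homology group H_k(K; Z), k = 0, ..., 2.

We work with the vertex ordering 0 < 1 < 2 < 3 < 4 < 5 < 6 < 7 < 8 < 9 < 10. The simplices of K, each written with vertices in increasing order, are:

  0-simplices (11): [0], [1], [2], [3], [4], [5], [6], [7], [8], [9], [10]
  1-simplices (24): (24 of them)
  2-simplices (16): [0,3,6], [0,3,8], [0,6,10], [0,7,8], [0,7,10], [1,2,4], [1,2,5], [1,4,5], [2,4,5], [3,6,7], [3,7,10], [3,8,9], [3,9,10], [6,7,9], [6,9,10], [7,8,9]

giving chain groups C_0 ≅ Z^11, C_1 ≅ Z^24, C_2 ≅ Z^16.

Boundary ∂_1: C_1 → C_0 is given by ∂[p,q] = [q] − [p]. For instance
  ∂[6,9] = [9] − [6].
The 11×24 boundary matrix has rank 9 and Smith normal form diag(1,1,1,1,1,1,1,1,1).

Boundary ∂_2: C_2 → C_1 sends each 2-simplex [p,q,r] to [q,r] − [p,r] + [p,q]. For instance
  ∂[7,8,9] = [8,9] − [7,9] + [7,8],
  ∂[1,2,4] = [2,4] − [1,4] + [1,2].
This gives a 24×16 integer matrix of rank 15; reducing to Smith normal form yields diagonal entries (1,1,1,1,1,1,1,1,1,1,1,1,1,1,2).

Reading off H_k = ker ∂_k / im ∂_{k+1}:

  H_0: rank C_0 − rank ∂_1 = 11 − 9 = 2, and the invariant factors of ∂_1 are all 1, so H_0 ≅ Z^2.
  H_1: rank ker ∂_1 − rank ∂_2 = (24 − 9) − 15 = 0, and ∂_2 has invariant factor 2 > 1, so H_1 ≅ Z/2.
  H_2: rank ker ∂_2 − rank ∂_3 = (16 − 15) − 0 = 1, and there is no ∂_3, so H_2 ≅ Z.

H_0 = Z^2,  H_1 = Z/2,  H_2 = Z.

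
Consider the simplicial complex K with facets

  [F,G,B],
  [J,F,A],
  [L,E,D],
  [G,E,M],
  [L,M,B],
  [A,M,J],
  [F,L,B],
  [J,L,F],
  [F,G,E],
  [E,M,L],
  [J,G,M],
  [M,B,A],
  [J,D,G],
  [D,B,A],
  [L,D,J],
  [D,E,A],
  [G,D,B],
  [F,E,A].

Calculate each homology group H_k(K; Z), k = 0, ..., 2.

Fix the vertex order A < B < D < E < F < G < J < L < M and write every simplex with vertices in increasing order. Then dim K = 2 and the simplices of K are:

  0-simplices (9): A, B, D, E, F, G, J, L, M
  1-simplices (27): AB, AD, AE, AF, AJ, AM, BD, BF, BG, BL, BM, DE, DG, DJ, DL, EF, EG, EL, EM, FG, FJ, FL, GJ, GM, JL, JM, LM
  2-simplices (18): ABD, ABM, ADE, AEF, AFJ, AJM, BDG, BFG, BFL, BLM, DEL, DGJ, DJL, EFG, EGM, ELM, FJL, GJM

giving chain groups C_0 ≅ Z^9, C_1 ≅ Z^27, C_2 ≅ Z^18.

The boundary map ∂_1: C_1 → C_0 sends each edge [p,q] (with p < q) to q − p. For instance
  ∂DG = G − D.
The 9×27 boundary matrix has rank 8 and Smith normal form diag(1,1,1,1,1,1,1,1).

The boundary map ∂_2: C_2 → C_1 maps a triangle to the signed sum of its edges. For instance
  ∂AFJ = FJ − AJ + AF,
  ∂BFG = FG − BG + BF.
The 27×18 boundary matrix has rank 17 and Smith normal form diag(1,1,1,1,1,1,1,1,1,1,1,1,1,1,1,1,1).

Now H_k = ker ∂_k / im ∂_{k+1}, so:

  H_0: rank C_0 − rank ∂_1 = 9 − 8 = 1, and the invariant factors of ∂_1 are all 1, so H_0 = Z.
  H_1: rank ker ∂_1 − rank ∂_2 = (27 − 8) − 17 = 2, and the invariant factors of ∂_2 are all 1, so H_1 = Z^2.
  H_2: rank ker ∂_2 − rank ∂_3 = (18 − 17) − 0 = 1, and there is no ∂_3, so H_2 = Z.

H_0 = Z,  H_1 = Z^2,  H_2 = Z.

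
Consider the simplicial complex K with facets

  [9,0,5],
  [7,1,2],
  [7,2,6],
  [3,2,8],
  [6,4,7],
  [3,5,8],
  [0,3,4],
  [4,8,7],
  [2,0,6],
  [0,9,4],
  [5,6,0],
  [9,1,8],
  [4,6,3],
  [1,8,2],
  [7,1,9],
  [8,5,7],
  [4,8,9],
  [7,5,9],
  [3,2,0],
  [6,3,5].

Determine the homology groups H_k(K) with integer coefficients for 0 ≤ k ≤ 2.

H_0 = Z,  H_1 = Z ⊕ Z_2,  H_2 = 0.

K has 10 vertices, 30 edges, 20 triangles.
rank ∂_0 = 0, rank ∂_1 = 9 ⇒ b_0 = 10 − 0 − 9 = 1; all invariant factors of ∂_1 are 1 so no torsion. So H_0 ≅ Z.
rank ∂_1 = 9, rank ∂_2 = 20 ⇒ b_1 = 30 − 9 − 20 = 1; ∂_2 has invariant factor(s) [2] giving torsion. So H_1 ≅ Z ⊕ Z_2.
rank ∂_2 = 20, rank ∂_3 = 0 ⇒ b_2 = 20 − 20 − 0 = 0. So H_2 ≅ 0.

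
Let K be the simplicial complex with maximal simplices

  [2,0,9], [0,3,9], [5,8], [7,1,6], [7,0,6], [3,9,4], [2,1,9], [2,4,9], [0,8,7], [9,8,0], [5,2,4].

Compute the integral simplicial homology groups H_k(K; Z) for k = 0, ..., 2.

H_0 ≅ Z,  H_1 ≅ Z^2,  H_2 = 0.

We work with the vertex ordering 0 < 1 < 2 < 3 < 4 < 5 < 6 < 7 < 8 < 9. The simplices of K, each written with vertices in increasing order, are:

  0-simplices (10): [0], [1], [2], [3], [4], [5], [6], [7], [8], [9]
  1-simplices (21): [0,2], [0,3], [0,6], [0,7], [0,8], [0,9], [1,2], [1,6], [1,7], [1,9], [2,4], [2,5], [2,9], [3,4], [3,9], [4,5], [4,9], [5,8], [6,7], [7,8], [8,9]
  2-simplices (10): [0,2,9], [0,3,9], [0,6,7], [0,7,8], [0,8,9], [1,2,9], [1,6,7], [2,4,5], [2,4,9], [3,4,9]

Hence C_0 ≅ Z^10, C_1 ≅ Z^21, C_2 ≅ Z^10.

Boundary ∂_1: C_1 → C_0 maps an edge to its endpoints' difference, ∂[p,q] = q − p. For instance
  ∂[1,6] = [6] − [1].
The resulting 10×21 matrix has rank 9, and its Smith normal form has invariant factors (1,1,1,1,1,1,1,1,1).

∂_2: C_2 → C_1 sends each 2-simplex [p,q,r] to [q,r] − [p,r] + [p,q]. For instance
  ∂[2,4,9] = [4,9] − [2,9] + [2,4],
  ∂[3,4,9] = [4,9] − [3,9] + [3,4].
As a 21×10 matrix over Z this has rank 10, with invariant factors (1,1,1,1,1,1,1,1,1,1).

Now H_k = ker ∂_k / im ∂_{k+1}, so:

  H_0: rank C_0 − rank ∂_1 = 10 − 9 = 1, and the invariant factors of ∂_1 are all 1, so H_0 ≅ Z.
  H_1: rank ker ∂_1 − rank ∂_2 = (21 − 9) − 10 = 2, and the invariant factors of ∂_2 are all 1, so H_1 ≅ Z^2.
  H_2: rank ker ∂_2 − rank ∂_3 = (10 − 10) − 0 = 0, and there is no ∂_3, so H_2 ≅ 0.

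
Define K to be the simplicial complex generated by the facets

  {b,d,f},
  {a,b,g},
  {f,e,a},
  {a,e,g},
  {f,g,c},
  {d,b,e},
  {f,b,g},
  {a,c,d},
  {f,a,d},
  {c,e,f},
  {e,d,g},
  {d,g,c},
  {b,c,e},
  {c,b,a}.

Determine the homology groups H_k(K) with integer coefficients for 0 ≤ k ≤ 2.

H_0 ≅ Z,  H_1 ≅ Z^2,  H_2 ≅ Z.

Fix the vertex order a < b < c < d < e < f < g and write every simplex with vertices in increasing order. Then dim K = 2 and the simplices of K are:

  0-simplices (7): a, b, c, d, e, f, g
  1-simplices (21): ab, ac, ad, ae, af, ag, bc, bd, be, bf, bg, cd, ce, cf, cg, de, df, dg, ef, eg, fg
  2-simplices (14): abc, abg, acd, adf, aef, aeg, bce, bde, bdf, bfg, cdg, cef, cfg, deg

giving chain groups C_0 ≅ Z^7, C_1 ≅ Z^21, C_2 ≅ Z^14.

Boundary ∂_1: C_1 → C_0 sends each edge [p,q] (with p < q) to q − p. For instance
  ∂de = e − d.
The 7×21 boundary matrix has rank 6 and Smith normal form diag(1,1,1,1,1,1).

∂_2: C_2 → C_1 maps a triangle to the signed sum of its edges. For instance
  ∂aef = ef − af + ae,
  ∂adf = df − af + ad.
This gives a 21×14 integer matrix of rank 13; reducing to Smith normal form yields diagonal entries (1,1,1,1,1,1,1,1,1,1,1,1,1).

Reading off H_k = ker ∂_k / im ∂_{k+1}:

  H_0: rank C_0 − rank ∂_1 = 7 − 6 = 1, and the invariant factors of ∂_1 are all 1, so H_0 ≅ Z.
  H_1: rank ker ∂_1 − rank ∂_2 = (21 − 6) − 13 = 2, and the invariant factors of ∂_2 are all 1, so H_1 ≅ Z^2.
  H_2: rank ker ∂_2 − rank ∂_3 = (14 − 13) − 0 = 1, and there is no ∂_3, so H_2 ≅ Z.

(K is a triangulation of the torus T^2.)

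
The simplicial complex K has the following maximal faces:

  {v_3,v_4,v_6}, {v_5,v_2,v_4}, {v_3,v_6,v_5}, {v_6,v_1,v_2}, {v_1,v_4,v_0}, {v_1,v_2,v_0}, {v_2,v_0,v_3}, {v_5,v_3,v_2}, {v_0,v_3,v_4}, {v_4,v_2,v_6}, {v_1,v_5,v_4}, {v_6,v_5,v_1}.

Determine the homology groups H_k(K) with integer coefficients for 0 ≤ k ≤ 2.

We work with the vertex ordering v_0 < v_1 < v_2 < v_3 < v_4 < v_5 < v_6. The simplices of K, each written with vertices in increasing order, are:

  0-simplices (7): [v_0], [v_1], [v_2], [v_3], [v_4], [v_5], [v_6]
  1-simplices (18): (18 of them)
  2-simplices (12): (12 of them)

so the chain groups are C_0 ≅ Z^7, C_1 ≅ Z^18, C_2 ≅ Z^12.

∂_1: C_1 → C_0 is given by ∂[p,q] = [q] − [p]. For instance
  ∂[v_2,v_3] = [v_3] − [v_2].
As a 7×18 matrix over Z this has rank 6, with invariant factors (1,1,1,1,1,1).

The boundary map ∂_2: C_2 → C_1 sends each 2-simplex [p,q,r] to [q,r] − [p,r] + [p,q]. For instance
  ∂[v_0,v_2,v_3] = [v_2,v_3] − [v_0,v_3] + [v_0,v_2],
  ∂[v_2,v_3,v_5] = [v_3,v_5] − [v_2,v_5] + [v_2,v_3].
The 18×12 boundary matrix has rank 12 and Smith normal form diag(1,1,1,1,1,1,1,1,1,1,1,2).

Reading off H_k = ker ∂_k / im ∂_{k+1}:

  H_0: rank C_0 − rank ∂_1 = 7 − 6 = 1, and the invariant factors of ∂_1 are all 1, so H_0 ≅ Z.
  H_1: rank ker ∂_1 − rank ∂_2 = (18 − 6) − 12 = 0, and ∂_2 has invariant factor 2 > 1, so H_1 ≅ Z/2Z.
  H_2: rank ker ∂_2 − rank ∂_3 = (12 − 12) − 0 = 0, and there is no ∂_3, so H_2 ≅ 0.

As a check, the Euler characteristic is 7 − 18 + 12 = 1, which agrees with 1 − 0 + 0 = 1.
(K is a triangulation of the real projective plane RP^2.)

H_0 ≅ Z,  H_1 ≅ Z/2Z,  H_2 = 0.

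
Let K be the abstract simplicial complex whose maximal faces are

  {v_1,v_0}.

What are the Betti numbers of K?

b_0 = 1, b_1 = 0.

Take the total order v_0 < v_1 on the vertex set. Then K (dimension 1) consists of the simplices:

  0-simplices (2): [v_0], [v_1]
  1-simplices (1): [v_0,v_1]

so the chain groups are C_0 ≅ Z^2, C_1 ≅ Z^1.

∂_1: C_1 → C_0 is given by ∂[p,q] = [q] − [p].
The 2×1 boundary matrix has rank 1 and Smith normal form diag(1).

From H_k ≅ ker(∂_k) / im(∂_{k+1}) we obtain:

  H_0: rank C_0 − rank ∂_1 = 2 − 1 = 1, and the invariant factors of ∂_1 are all 1, so H_0 ≅ Z.
  H_1: rank ker ∂_1 − rank ∂_2 = (1 − 1) − 0 = 0, and there is no ∂_2, so H_1 ≅ 0.

As a check, the Euler characteristic is 2 − 1 = 1, which agrees with 1 − 0 = 1.

Hence the Betti numbers are b_0 = 1, b_1 = 0.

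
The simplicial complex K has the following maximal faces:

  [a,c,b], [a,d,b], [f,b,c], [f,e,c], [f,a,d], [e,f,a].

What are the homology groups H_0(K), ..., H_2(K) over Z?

H_0 ≅ Z,  H_1 ≅ Z,  H_2 = 0.

We work with the vertex ordering a < b < c < d < e < f. The simplices of K, each written with vertices in increasing order, are:

  0-simplices (6): a, b, c, d, e, f
  1-simplices (12): ab, ac, ad, ae, af, bc, bd, bf, ce, cf, df, ef
  2-simplices (6): abc, abd, adf, aef, bcf, cef

Hence C_0 ≅ Z^6, C_1 ≅ Z^12, C_2 ≅ Z^6.

The boundary map ∂_1: C_1 → C_0 is given by ∂[p,q] = [q] − [p].
The resulting 6×12 matrix has rank 5, and its Smith normal form has invariant factors (1,1,1,1,1).

The boundary map ∂_2: C_2 → C_1 maps a triangle to the signed sum of its edges. For instance
  ∂adf = df − af + ad,
  ∂abd = bd − ad + ab.
The 12×6 boundary matrix has rank 6 and Smith normal form diag(1,1,1,1,1,1).

Now H_k = ker ∂_k / im ∂_{k+1}, so:

  H_0: rank C_0 − rank ∂_1 = 6 − 5 = 1, and the invariant factors of ∂_1 are all 1, so H_0 = Z.
  H_1: rank ker ∂_1 − rank ∂_2 = (12 − 5) − 6 = 1, and the invariant factors of ∂_2 are all 1, so H_1 = Z.
  H_2: rank ker ∂_2 − rank ∂_3 = (6 − 6) − 0 = 0, and there is no ∂_3, so H_2 = 0.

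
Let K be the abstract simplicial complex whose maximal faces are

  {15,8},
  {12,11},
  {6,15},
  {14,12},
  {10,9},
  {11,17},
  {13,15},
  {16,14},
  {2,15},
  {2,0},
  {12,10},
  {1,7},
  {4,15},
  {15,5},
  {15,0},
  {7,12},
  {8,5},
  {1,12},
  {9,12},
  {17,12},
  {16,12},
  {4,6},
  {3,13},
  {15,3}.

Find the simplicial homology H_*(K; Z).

H_0 = Z^2,  H_1 = Z^8.

We work with the vertex ordering 0 < 1 < 2 < 3 < 4 < 5 < 6 < 7 < 8 < 9 < 10 < 11 < 12 < 13 < 14 < 15 < 16 < 17. The simplices of K, each written with vertices in increasing order, are:

  0-simplices (18): [0], [1], [2], [3], [4], [5], [6], [7], [8], [9], [10], [11], [12], [13], [14], [15], [16], [17]
  1-simplices (24): (24 of them)

giving chain groups C_0 ≅ Z^18, C_1 ≅ Z^24.

∂_1: C_1 → C_0 maps an edge to its endpoints' difference, ∂[p,q] = q − p. For instance
  ∂[9,12] = [12] − [9].
The 18×24 boundary matrix has rank 16 and Smith normal form diag(1,1,1,1,1,1,1,1,1,1,1,1,1,1,1,1).

Now H_k = ker ∂_k / im ∂_{k+1}, so:

  H_0: rank C_0 − rank ∂_1 = 18 − 16 = 2, and the invariant factors of ∂_1 are all 1, so H_0 = Z^2.
  H_1: rank ker ∂_1 − rank ∂_2 = (24 − 16) − 0 = 8, and there is no ∂_2, so H_1 = Z^8.

As a check, the Euler characteristic is 18 − 24 = -6, which agrees with 2 − 8 = -6.
(K is a triangulation of the disjoint union of a wedge of 4 circles and a wedge of 4 circles.)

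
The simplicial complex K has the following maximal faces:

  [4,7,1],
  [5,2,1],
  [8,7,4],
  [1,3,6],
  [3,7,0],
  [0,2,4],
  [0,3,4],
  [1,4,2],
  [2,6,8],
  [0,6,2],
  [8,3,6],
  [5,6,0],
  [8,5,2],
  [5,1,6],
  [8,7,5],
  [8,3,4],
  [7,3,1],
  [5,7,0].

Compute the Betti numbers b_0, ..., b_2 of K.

b_0 = 1, b_1 = 1, b_2 = 0.

Order the vertices as 0 < 1 < 2 < 3 < 4 < 5 < 6 < 7 < 8. Listing each simplex with vertices in this order, K has dimension 2 with simplices:

  0-simplices (9): [0], [1], [2], [3], [4], [5], [6], [7], [8]
  1-simplices (27): (27 of them)
  2-simplices (18): [0,2,4], [0,2,6], [0,3,4], [0,3,7], [0,5,6], [0,5,7], [1,2,4], [1,2,5], [1,3,6], [1,3,7], [1,4,7], [1,5,6], [2,5,8], [2,6,8], [3,4,8], [3,6,8], [4,7,8], [5,7,8]

giving chain groups C_0 ≅ Z^9, C_1 ≅ Z^27, C_2 ≅ Z^18.

Boundary ∂_1: C_1 → C_0 maps an edge to its endpoints' difference, ∂[p,q] = q − p. For instance
  ∂[1,7] = [7] − [1].
This gives a 9×27 integer matrix of rank 8; reducing to Smith normal form yields diagonal entries (1,1,1,1,1,1,1,1).

Boundary ∂_2: C_2 → C_1 maps a triangle to the signed sum of its edges. For instance
  ∂[4,7,8] = [7,8] − [4,8] + [4,7],
  ∂[3,4,8] = [4,8] − [3,8] + [3,4].
This gives a 27×18 integer matrix of rank 18; reducing to Smith normal form yields diagonal entries (1,1,1,1,1,1,1,1,1,1,1,1,1,1,1,1,1,2).

Computing H_k = (kernel of ∂_k) / (image of ∂_{k+1}):

  H_0: rank C_0 − rank ∂_1 = 9 − 8 = 1, and the invariant factors of ∂_1 are all 1, so H_0 = Z.
  H_1: rank ker ∂_1 − rank ∂_2 = (27 − 8) − 18 = 1, and ∂_2 has invariant factor 2 > 1, so H_1 = Z ⊕ Z/2Z.
  H_2: rank ker ∂_2 − rank ∂_3 = (18 − 18) − 0 = 0, and there is no ∂_3, so H_2 = 0.

Hence the Betti numbers are b_0 = 1, b_1 = 1, b_2 = 0.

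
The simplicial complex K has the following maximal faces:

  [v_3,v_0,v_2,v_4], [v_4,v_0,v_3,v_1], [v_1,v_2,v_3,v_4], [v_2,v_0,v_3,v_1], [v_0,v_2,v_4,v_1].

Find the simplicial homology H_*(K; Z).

Fix the vertex order v_0 < v_1 < v_2 < v_3 < v_4 and write every simplex with vertices in increasing order. Then dim K = 3 and the simplices of K are:

  0-simplices (5): [v_0], [v_1], [v_2], [v_3], [v_4]
  1-simplices (10): [v_0,v_1], [v_0,v_2], [v_0,v_3], [v_0,v_4], [v_1,v_2], [v_1,v_3], [v_1,v_4], [v_2,v_3], [v_2,v_4], [v_3,v_4]
  2-simplices (10): [v_0,v_1,v_2], [v_0,v_1,v_3], [v_0,v_1,v_4], [v_0,v_2,v_3], [v_0,v_2,v_4], [v_0,v_3,v_4], [v_1,v_2,v_3], [v_1,v_2,v_4], [v_1,v_3,v_4], [v_2,v_3,v_4]
  3-simplices (5): [v_0,v_1,v_2,v_3], [v_0,v_1,v_2,v_4], [v_0,v_1,v_3,v_4], [v_0,v_2,v_3,v_4], [v_1,v_2,v_3,v_4]

giving chain groups C_0 ≅ Z^5, C_1 ≅ Z^10, C_2 ≅ Z^10, C_3 ≅ Z^5.

∂_1: C_1 → C_0 is given by ∂[p,q] = [q] − [p]. For instance
  ∂[v_1,v_2] = [v_2] − [v_1].
The resulting 5×10 matrix has rank 4, and its Smith normal form has invariant factors (1,1,1,1).

∂_2: C_2 → C_1 acts by ∂[p,q,r] = [q,r] − [p,r] + [p,q]. For instance
  ∂[v_0,v_1,v_4] = [v_1,v_4] − [v_0,v_4] + [v_0,v_1],
  ∂[v_0,v_2,v_3] = [v_2,v_3] − [v_0,v_3] + [v_0,v_2].
The resulting 10×10 matrix has rank 6, and its Smith normal form has invariant factors (1,1,1,1,1,1).

Boundary ∂_3: C_3 → C_2 sends each 3-simplex σ to the alternating sum Σ_i (−1)^i (σ with its i-th vertex removed). For instance
  ∂[v_1,v_2,v_3,v_4] = [v_2,v_3,v_4] − [v_1,v_3,v_4] + [v_1,v_2,v_4] − [v_1,v_2,v_3],
  ∂[v_0,v_1,v_2,v_3] = [v_1,v_2,v_3] − [v_0,v_2,v_3] + [v_0,v_1,v_3] − [v_0,v_1,v_2].
The 10×5 boundary matrix has rank 4 and Smith normal form diag(1,1,1,1).

Now H_k = ker ∂_k / im ∂_{k+1}, so:

  H_0: rank C_0 − rank ∂_1 = 5 − 4 = 1, and the invariant factors of ∂_1 are all 1, so H_0 = Z.
  H_1: rank ker ∂_1 − rank ∂_2 = (10 − 4) − 6 = 0, and the invariant factors of ∂_2 are all 1, so H_1 = 0.
  H_2: rank ker ∂_2 − rank ∂_3 = (10 − 6) − 4 = 0, and the invariant factors of ∂_3 are all 1, so H_2 = 0.
  H_3: rank ker ∂_3 − rank ∂_4 = (5 − 4) − 0 = 1, and there is no ∂_4, so H_3 = Z.

H_0 ≅ Z,  H_1 = 0,  H_2 = 0,  H_3 ≅ Z.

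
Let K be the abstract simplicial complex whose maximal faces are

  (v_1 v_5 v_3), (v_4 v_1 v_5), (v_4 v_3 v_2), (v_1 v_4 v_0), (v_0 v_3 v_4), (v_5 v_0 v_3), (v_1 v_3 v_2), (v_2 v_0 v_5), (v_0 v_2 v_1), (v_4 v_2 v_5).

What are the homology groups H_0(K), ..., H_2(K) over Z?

Take the total order v_0 < v_1 < v_2 < v_3 < v_4 < v_5 on the vertex set. Then K (dimension 2) consists of the simplices:

  0-simplices (6): [v_0], [v_1], [v_2], [v_3], [v_4], [v_5]
  1-simplices (15): (15 of them)
  2-simplices (10): [v_0,v_1,v_2], [v_0,v_1,v_4], [v_0,v_2,v_5], [v_0,v_3,v_4], [v_0,v_3,v_5], [v_1,v_2,v_3], [v_1,v_3,v_5], [v_1,v_4,v_5], [v_2,v_3,v_4], [v_2,v_4,v_5]

so the chain groups are C_0 ≅ Z^6, C_1 ≅ Z^15, C_2 ≅ Z^10.

∂_1: C_1 → C_0 sends each edge [p,q] (with p < q) to q − p. For instance
  ∂[v_2,v_5] = [v_5] − [v_2].
This gives a 6×15 integer matrix of rank 5; reducing to Smith normal form yields diagonal entries (1,1,1,1,1).

Boundary ∂_2: C_2 → C_1 sends each 2-simplex [p,q,r] to [q,r] − [p,r] + [p,q]. For instance
  ∂[v_0,v_1,v_2] = [v_1,v_2] − [v_0,v_2] + [v_0,v_1],
  ∂[v_1,v_3,v_5] = [v_3,v_5] − [v_1,v_5] + [v_1,v_3].
As a 15×10 matrix over Z this has rank 10, with invariant factors (1,1,1,1,1,1,1,1,1,2).

Computing H_k = (kernel of ∂_k) / (image of ∂_{k+1}):

  H_0: rank C_0 − rank ∂_1 = 6 − 5 = 1, and the invariant factors of ∂_1 are all 1, so H_0 ≅ Z.
  H_1: rank ker ∂_1 − rank ∂_2 = (15 − 5) − 10 = 0, and ∂_2 has invariant factor 2 > 1, so H_1 ≅ Z/2.
  H_2: rank ker ∂_2 − rank ∂_3 = (10 − 10) − 0 = 0, and there is no ∂_3, so H_2 ≅ 0.

H_0 = Z,  H_1 = Z/2,  H_2 = 0.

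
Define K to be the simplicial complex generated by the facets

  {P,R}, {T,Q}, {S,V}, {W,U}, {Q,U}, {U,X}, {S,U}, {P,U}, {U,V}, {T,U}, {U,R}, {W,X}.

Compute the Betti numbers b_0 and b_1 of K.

We work with the vertex ordering P < Q < R < S < T < U < V < W < X. The simplices of K, each written with vertices in increasing order, are:

  0-simplices (9): P, Q, R, S, T, U, V, W, X
  1-simplices (12): PR, PU, QT, QU, RU, SU, SV, TU, UV, UW, UX, WX

so the chain groups are C_0 ≅ Z^9, C_1 ≅ Z^12.

The boundary map ∂_1: C_1 → C_0 is given by ∂[p,q] = [q] − [p].
The 9×12 boundary matrix has rank 8 and Smith normal form diag(1,1,1,1,1,1,1,1).

Reading off H_k = ker ∂_k / im ∂_{k+1}:

  H_0: rank C_0 − rank ∂_1 = 9 − 8 = 1, and the invariant factors of ∂_1 are all 1, so H_0 ≅ Z.
  H_1: rank ker ∂_1 − rank ∂_2 = (12 − 8) − 0 = 4, and there is no ∂_2, so H_1 ≅ Z^4.

(K is a triangulation of a wedge of 4 circles.)

Hence the Betti numbers are b_0 = 1, b_1 = 4.

b_0 = 1, b_1 = 4.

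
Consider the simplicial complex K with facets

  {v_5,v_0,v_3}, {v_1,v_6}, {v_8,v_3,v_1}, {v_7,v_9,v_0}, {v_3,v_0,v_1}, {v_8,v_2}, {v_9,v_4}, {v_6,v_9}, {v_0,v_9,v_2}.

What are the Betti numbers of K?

b_0 = 1, b_1 = 2, b_2 = 0.

We work with the vertex ordering v_0 < v_1 < v_2 < v_3 < v_4 < v_5 < v_6 < v_7 < v_8 < v_9. The simplices of K, each written with vertices in increasing order, are:

  0-simplices (10): [v_0], [v_1], [v_2], [v_3], [v_4], [v_5], [v_6], [v_7], [v_8], [v_9]
  1-simplices (16): (16 of them)
  2-simplices (5): [v_0,v_1,v_3], [v_0,v_2,v_9], [v_0,v_3,v_5], [v_0,v_7,v_9], [v_1,v_3,v_8]

giving chain groups C_0 ≅ Z^10, C_1 ≅ Z^16, C_2 ≅ Z^5.

Boundary ∂_1: C_1 → C_0 is given by ∂[p,q] = [q] − [p]. For instance
  ∂[v_1,v_6] = [v_6] − [v_1].
The 10×16 boundary matrix has rank 9 and Smith normal form diag(1,1,1,1,1,1,1,1,1).

Boundary ∂_2: C_2 → C_1 sends each 2-simplex [p,q,r] to [q,r] − [p,r] + [p,q]. For instance
  ∂[v_0,v_1,v_3] = [v_1,v_3] − [v_0,v_3] + [v_0,v_1],
  ∂[v_1,v_3,v_8] = [v_3,v_8] − [v_1,v_8] + [v_1,v_3].
The resulting 16×5 matrix has rank 5, and its Smith normal form has invariant factors (1,1,1,1,1).

Computing H_k = (kernel of ∂_k) / (image of ∂_{k+1}):

  H_0: rank C_0 − rank ∂_1 = 10 − 9 = 1, and the invariant factors of ∂_1 are all 1, so H_0 ≅ Z.
  H_1: rank ker ∂_1 − rank ∂_2 = (16 − 9) − 5 = 2, and the invariant factors of ∂_2 are all 1, so H_1 ≅ Z^2.
  H_2: rank ker ∂_2 − rank ∂_3 = (5 − 5) − 0 = 0, and there is no ∂_3, so H_2 ≅ 0.

As a check, the Euler characteristic is 10 − 16 + 5 = -1, which agrees with 1 − 2 + 0 = -1.

Hence the Betti numbers are b_0 = 1, b_1 = 2, b_2 = 0.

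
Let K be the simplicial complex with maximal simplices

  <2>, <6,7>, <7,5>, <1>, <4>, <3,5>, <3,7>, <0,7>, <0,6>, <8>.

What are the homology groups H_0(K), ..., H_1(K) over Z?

K has 9 vertices, 6 edges.
rank ∂_0 = 0, rank ∂_1 = 4 ⇒ b_0 = 9 − 0 − 4 = 5; all invariant factors of ∂_1 are 1 so no torsion. So H_0 = Z^5.
rank ∂_1 = 4, rank ∂_2 = 0 ⇒ b_1 = 6 − 4 − 0 = 2. So H_1 = Z^2.

H_0 = Z^5,  H_1 = Z^2.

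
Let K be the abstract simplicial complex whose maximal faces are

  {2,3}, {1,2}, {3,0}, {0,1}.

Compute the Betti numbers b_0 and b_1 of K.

b_0 = 1, b_1 = 1.

K has 4 vertices, 4 edges.
rank ∂_0 = 0, rank ∂_1 = 3 ⇒ b_0 = 4 − 0 − 3 = 1; all invariant factors of ∂_1 are 1 so no torsion. So H_0 ≅ Z.
rank ∂_1 = 3, rank ∂_2 = 0 ⇒ b_1 = 4 − 3 − 0 = 1. So H_1 ≅ Z.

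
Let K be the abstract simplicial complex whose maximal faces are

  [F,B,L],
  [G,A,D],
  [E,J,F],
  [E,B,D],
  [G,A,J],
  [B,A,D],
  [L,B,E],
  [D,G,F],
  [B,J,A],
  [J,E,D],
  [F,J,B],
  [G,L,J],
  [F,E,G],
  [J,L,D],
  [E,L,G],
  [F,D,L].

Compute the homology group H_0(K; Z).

Take the total order A < B < D < E < F < G < J < L on the vertex set. Then K (dimension 2) consists of the simplices:

  0-simplices (8): A, B, D, E, F, G, J, L
  1-simplices (24): AB, AD, AG, AJ, BD, BE, BF, BJ, BL, DE, DF, DG, DJ, DL, EF, EG, EJ, EL, FG, FJ, FL, GJ, GL, JL
  2-simplices (16): ABD, ABJ, ADG, AGJ, BDE, BEL, BFJ, BFL, DEJ, DFG, DFL, DJL, EFG, EFJ, EGL, GJL

so the chain groups are C_0 ≅ Z^8, C_1 ≅ Z^24, C_2 ≅ Z^16.

∂_1: C_1 → C_0 is given by ∂[p,q] = [q] − [p]. For instance
  ∂BE = E − B.
This gives a 8×24 integer matrix of rank 7; reducing to Smith normal form yields diagonal entries (1,1,1,1,1,1,1).

∂_2: C_2 → C_1 sends each 2-simplex [p,q,r] to [q,r] − [p,r] + [p,q]. For instance
  ∂ABD = BD − AD + AB,
  ∂BFJ = FJ − BJ + BF.
As a 24×16 matrix over Z this has rank 15, with invariant factors (1,1,1,1,1,1,1,1,1,1,1,1,1,1,1).

Computing H_k = (kernel of ∂_k) / (image of ∂_{k+1}):

  H_0: rank C_0 − rank ∂_1 = 8 − 7 = 1, and the invariant factors of ∂_1 are all 1, so H_0 ≅ Z.

(K is a triangulation of the torus T^2.)

H_0 = Z.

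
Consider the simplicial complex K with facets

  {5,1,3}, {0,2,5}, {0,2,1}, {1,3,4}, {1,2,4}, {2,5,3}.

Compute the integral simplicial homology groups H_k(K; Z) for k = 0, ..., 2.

Fix the vertex order 0 < 1 < 2 < 3 < 4 < 5 and write every simplex with vertices in increasing order. Then dim K = 2 and the simplices of K are:

  0-simplices (6): [0], [1], [2], [3], [4], [5]
  1-simplices (12): [0,1], [0,2], [0,5], [1,2], [1,3], [1,4], [1,5], [2,3], [2,4], [2,5], [3,4], [3,5]
  2-simplices (6): [0,1,2], [0,2,5], [1,2,4], [1,3,4], [1,3,5], [2,3,5]

giving chain groups C_0 ≅ Z^6, C_1 ≅ Z^12, C_2 ≅ Z^6.

The boundary map ∂_1: C_1 → C_0 is given by ∂[p,q] = [q] − [p].
As a 6×12 matrix over Z this has rank 5, with invariant factors (1,1,1,1,1).

Boundary ∂_2: C_2 → C_1 sends each 2-simplex [p,q,r] to [q,r] − [p,r] + [p,q]. For instance
  ∂[1,3,4] = [3,4] − [1,4] + [1,3],
  ∂[0,1,2] = [1,2] − [0,2] + [0,1].
As a 12×6 matrix over Z this has rank 6, with invariant factors (1,1,1,1,1,1).

Computing H_k = (kernel of ∂_k) / (image of ∂_{k+1}):

  H_0: rank C_0 − rank ∂_1 = 6 − 5 = 1, and the invariant factors of ∂_1 are all 1, so H_0 = Z.
  H_1: rank ker ∂_1 − rank ∂_2 = (12 − 5) − 6 = 1, and the invariant factors of ∂_2 are all 1, so H_1 = Z.
  H_2: rank ker ∂_2 − rank ∂_3 = (6 − 6) − 0 = 0, and there is no ∂_3, so H_2 = 0.

As a check, the Euler characteristic is 6 − 12 + 6 = 0, which agrees with 1 − 1 + 0 = 0.
(K is a triangulation of the cylinder S^1 x I.)

H_0 = Z,  H_1 = Z,  H_2 = 0.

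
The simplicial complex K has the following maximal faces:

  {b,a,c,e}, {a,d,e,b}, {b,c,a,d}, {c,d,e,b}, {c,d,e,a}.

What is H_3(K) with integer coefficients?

H_3 = Z.

Take the total order a < b < c < d < e on the vertex set. Then K (dimension 3) consists of the simplices:

  0-simplices (5): a, b, c, d, e
  1-simplices (10): ab, ac, ad, ae, bc, bd, be, cd, ce, de
  2-simplices (10): abc, abd, abe, acd, ace, ade, bcd, bce, bde, cde
  3-simplices (5): abcd, abce, abde, acde, bcde

so the chain groups are C_0 ≅ Z^5, C_1 ≅ Z^10, C_2 ≅ Z^10, C_3 ≅ Z^5.

The boundary map ∂_1: C_1 → C_0 sends each edge [p,q] (with p < q) to q − p.
This gives a 5×10 integer matrix of rank 4; reducing to Smith normal form yields diagonal entries (1,1,1,1).

The boundary map ∂_2: C_2 → C_1 sends each 2-simplex [p,q,r] to [q,r] − [p,r] + [p,q]. For instance
  ∂abd = bd − ad + ab,
  ∂ace = ce − ae + ac.
The 10×10 boundary matrix has rank 6 and Smith normal form diag(1,1,1,1,1,1).

∂_3: C_3 → C_2 sends each 3-simplex σ to the alternating sum Σ_i (−1)^i (σ with its i-th vertex removed). For instance
  ∂acde = cde − ade + ace − acd,
  ∂abde = bde − ade + abe − abd.
This gives a 10×5 integer matrix of rank 4; reducing to Smith normal form yields diagonal entries (1,1,1,1).

Computing H_k = (kernel of ∂_k) / (image of ∂_{k+1}):

  H_3: rank ker ∂_3 − rank ∂_4 = (5 − 4) − 0 = 1, and there is no ∂_4, so H_3 ≅ Z.

(K is a triangulation of the 3-sphere S^3.)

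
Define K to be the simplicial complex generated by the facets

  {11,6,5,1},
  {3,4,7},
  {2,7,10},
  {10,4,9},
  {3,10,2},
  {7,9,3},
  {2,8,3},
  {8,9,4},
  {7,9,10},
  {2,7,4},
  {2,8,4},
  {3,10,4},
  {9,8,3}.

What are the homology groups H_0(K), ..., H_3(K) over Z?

Fix the vertex order 1 < 2 < 3 < 4 < 5 < 6 < 7 < 8 < 9 < 10 < 11 and write every simplex with vertices in increasing order. Then dim K = 3 and the simplices of K are:

  0-simplices (11): [1], [2], [3], [4], [5], [6], [7], [8], [9], [10], [11]
  1-simplices (24): (24 of them)
  2-simplices (16): [1,5,6], [1,5,11], [1,6,11], [2,3,8], [2,3,10], [2,4,7], [2,4,8], [2,7,10], [3,4,7], [3,4,10], [3,7,9], [3,8,9], [4,8,9], [4,9,10], [5,6,11], [7,9,10]
  3-simplices (1): [1,5,6,11]

Hence C_0 ≅ Z^11, C_1 ≅ Z^24, C_2 ≅ Z^16, C_3 ≅ Z^1.

Boundary ∂_1: C_1 → C_0 maps an edge to its endpoints' difference, ∂[p,q] = q − p.
As a 11×24 matrix over Z this has rank 9, with invariant factors (1,1,1,1,1,1,1,1,1).

Boundary ∂_2: C_2 → C_1 maps a triangle to the signed sum of its edges. For instance
  ∂[3,4,7] = [4,7] − [3,7] + [3,4],
  ∂[7,9,10] = [9,10] − [7,10] + [7,9].
This gives a 24×16 integer matrix of rank 15; reducing to Smith normal form yields diagonal entries (1,1,1,1,1,1,1,1,1,1,1,1,1,1,2).

The boundary map ∂_3: C_3 → C_2 sends each 3-simplex σ to the alternating sum Σ_i (−1)^i (σ with its i-th vertex removed). For instance
  ∂[1,5,6,11] = [5,6,11] − [1,6,11] + [1,5,11] − [1,5,6].
The 16×1 boundary matrix has rank 1 and Smith normal form diag(1).

Now H_k = ker ∂_k / im ∂_{k+1}, so:

  H_0: rank C_0 − rank ∂_1 = 11 − 9 = 2, and the invariant factors of ∂_1 are all 1, so H_0 = Z^2.
  H_1: rank ker ∂_1 − rank ∂_2 = (24 − 9) − 15 = 0, and ∂_2 has invariant factor 2 > 1, so H_1 = Z/2Z.
  H_2: rank ker ∂_2 − rank ∂_3 = (16 − 15) − 1 = 0, and the invariant factors of ∂_3 are all 1, so H_2 = 0.
  H_3: rank ker ∂_3 − rank ∂_4 = (1 − 1) − 0 = 0, and there is no ∂_4, so H_3 = 0.

(K is a triangulation of the disjoint union of the real projective plane RP^2 and the 3-simplex.)

H_0 = Z^2,  H_1 = Z/2Z,  H_2 = 0,  H_3 = 0.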